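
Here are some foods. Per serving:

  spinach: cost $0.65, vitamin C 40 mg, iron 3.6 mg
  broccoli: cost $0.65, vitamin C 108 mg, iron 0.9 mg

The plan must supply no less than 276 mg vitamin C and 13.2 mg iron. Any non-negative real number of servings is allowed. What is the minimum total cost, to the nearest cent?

Minimising a linear cost over {vitamin C ≥ 276, iron ≥ 13.2, servings ≥ 0} — the optimum is at a vertex, using one or two foods.
spinach only: max(276/40, 13.2/3.6) = 6.9 servings → $4.49.
broccoli only: max(276/108, 13.2/0.9) = 14.67 servings → $9.53.
spinach + broccoli with both tight: 3.337 servings and 1.32 servings → $3.03.
The minimum over all feasible corners is $3.03.

$3.03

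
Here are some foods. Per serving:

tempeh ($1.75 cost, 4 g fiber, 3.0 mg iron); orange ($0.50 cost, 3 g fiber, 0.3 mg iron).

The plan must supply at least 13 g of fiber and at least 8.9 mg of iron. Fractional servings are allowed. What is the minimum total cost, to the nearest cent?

$5.33

This is a tiny linear program; its minimum lies at a vertex of the feasible set. List the vertices and price them.
tempeh only: max(13/4, 8.9/3.0) = 3.25 servings → $5.69.
orange only: max(13/3, 8.9/0.3) = 29.67 servings → $14.83.
tempeh + orange with both tight: 2.923 servings and 0.4359 servings → $5.33.
The minimum over all feasible corners is $5.33.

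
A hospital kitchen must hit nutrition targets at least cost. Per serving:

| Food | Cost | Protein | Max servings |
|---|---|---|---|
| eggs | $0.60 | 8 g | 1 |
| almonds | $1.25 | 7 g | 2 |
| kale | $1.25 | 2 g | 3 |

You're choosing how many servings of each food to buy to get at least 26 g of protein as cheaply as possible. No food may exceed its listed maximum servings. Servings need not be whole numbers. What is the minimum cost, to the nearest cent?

Cost per g of protein: eggs $0.0750, almonds $0.1786, kale $0.6250.
Take 1 serving of eggs: +8.0 g protein for $0.60 (total $0.60, still need 18.0 g).
Take 2 servings of almonds: +14.0 g protein for $2.50 (total $3.10, still need 4.0 g).
Take 2 servings of kale: +4.0 g protein for $2.50 (total $5.60, still need 0.0 g).
Greedy by cheapest-per-g is optimal for a single linear constraint, so the minimum cost is $5.60.

$5.60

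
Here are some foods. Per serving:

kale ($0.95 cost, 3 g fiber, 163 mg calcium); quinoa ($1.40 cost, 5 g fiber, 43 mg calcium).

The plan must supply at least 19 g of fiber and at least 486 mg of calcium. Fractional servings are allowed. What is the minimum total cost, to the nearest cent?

kale only: max(19/3, 486/163) = 6.333 servings → $6.02.
quinoa only: max(19/5, 486/43) = 11.3 servings → $15.82.
kale + quinoa with both tight: 2.351 servings and 2.389 servings → $5.58.
The minimum over all feasible corners is $5.58.

$5.58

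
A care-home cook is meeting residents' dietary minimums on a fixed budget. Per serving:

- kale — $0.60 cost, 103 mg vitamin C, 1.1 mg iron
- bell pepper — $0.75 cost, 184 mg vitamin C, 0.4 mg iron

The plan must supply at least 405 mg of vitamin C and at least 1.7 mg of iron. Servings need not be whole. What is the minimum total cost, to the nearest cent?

An LP optimum is at a vertex; with two nutrient constraints at most two foods are used. Check each candidate.
kale only: max(405/103, 1.7/1.1) = 3.932 servings → $2.36.
bell pepper only: max(405/184, 1.7/0.4) = 4.25 servings → $3.19.
kale + bell pepper with both tight: 0.9355 servings and 1.677 servings → $1.82.
So the least-cost plan costs $1.82.

$1.82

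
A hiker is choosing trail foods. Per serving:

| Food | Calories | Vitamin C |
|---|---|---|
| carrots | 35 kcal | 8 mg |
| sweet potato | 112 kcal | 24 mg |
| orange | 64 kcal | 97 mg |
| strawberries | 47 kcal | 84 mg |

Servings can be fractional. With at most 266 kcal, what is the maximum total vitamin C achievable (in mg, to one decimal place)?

475.4 mg

Vitamin C per kcal: strawberries 1.787, orange 1.516, carrots 0.2286, sweet potato 0.2143.
With no serving limits, spend the whole calories allowance on strawberries: 266 kcal / 47 kcal × 84 mg = 475.4 mg.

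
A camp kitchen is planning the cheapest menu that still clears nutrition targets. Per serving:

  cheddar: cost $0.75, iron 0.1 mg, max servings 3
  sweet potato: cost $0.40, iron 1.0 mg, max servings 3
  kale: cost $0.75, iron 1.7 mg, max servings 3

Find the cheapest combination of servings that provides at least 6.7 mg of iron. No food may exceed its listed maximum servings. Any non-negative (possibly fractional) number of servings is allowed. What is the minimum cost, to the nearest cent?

Cost per mg of iron: sweet potato $0.4000, kale $0.4412, cheddar $7.5000.
Take 3 servings of sweet potato: +3.0 mg iron for $1.20 (total $1.20, still need 3.7 mg).
Take 2.176 servings of kale: +3.7 mg iron for $1.63 (total $2.83, still need 0.0 mg).
Filling from the cheapest source first is optimal under one linear minimum: $2.83.

$2.83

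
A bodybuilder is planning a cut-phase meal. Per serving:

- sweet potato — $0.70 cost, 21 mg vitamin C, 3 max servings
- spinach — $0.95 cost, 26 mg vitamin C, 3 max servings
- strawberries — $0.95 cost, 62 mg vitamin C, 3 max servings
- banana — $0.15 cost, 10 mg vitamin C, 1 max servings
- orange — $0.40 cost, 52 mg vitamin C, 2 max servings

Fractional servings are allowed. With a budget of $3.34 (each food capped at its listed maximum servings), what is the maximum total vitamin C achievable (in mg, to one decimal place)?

Vitamin C per dollar: orange 130, banana 66.67, strawberries 65.26, sweet potato 30, spinach 27.37.
Take 2 servings of orange: spends $0.80, +104.0 mg vitamin C (running total 104.0 mg).
Take 1 serving of banana: spends $0.15, +10.0 mg vitamin C (running total 114.0 mg).
Take 2.516 servings of strawberries: spends $2.39, +156.0 mg vitamin C (running total 270.0 mg).
Filling greedily by vitamin C-per-dollar is optimal for one linear limit, giving 270.0 mg.

270.0 mg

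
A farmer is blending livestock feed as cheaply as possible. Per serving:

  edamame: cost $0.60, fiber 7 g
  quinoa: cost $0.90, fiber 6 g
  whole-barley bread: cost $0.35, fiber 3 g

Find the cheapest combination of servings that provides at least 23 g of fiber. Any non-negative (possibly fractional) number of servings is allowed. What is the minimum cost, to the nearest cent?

$1.97

Cost per g of fiber: edamame $0.0857, whole-barley bread $0.1167, quinoa $0.1500.
With no serving limits, use only edamame: 23 g / 7 g = 3.286 servings × $0.60 = $1.97.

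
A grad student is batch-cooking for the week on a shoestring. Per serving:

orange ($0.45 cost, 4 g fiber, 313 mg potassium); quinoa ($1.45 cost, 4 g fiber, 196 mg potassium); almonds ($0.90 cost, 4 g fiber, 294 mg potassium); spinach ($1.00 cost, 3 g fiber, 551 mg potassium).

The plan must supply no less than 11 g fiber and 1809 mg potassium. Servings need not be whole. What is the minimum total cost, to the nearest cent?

$2.60

Minimising a linear cost over {fiber ≥ 11, potassium ≥ 1809, servings ≥ 0} — the optimum is at a vertex, using one or two foods.
orange only: max(11/4, 1809/313) = 5.78 servings → $2.60.
quinoa only: max(11/4, 1809/196) = 9.23 servings → $13.38.
almonds only: max(11/4, 1809/294) = 6.153 servings → $5.54.
spinach only: max(11/3, 1809/551) = 3.667 servings → $3.67.
orange + quinoa with both targets exact would need a negative amount; discard.
orange + almonds: the both-tight solution has a negative serving — not a feasible corner.
orange + spinach with both tight: 0.5012 servings and 2.998 servings → $3.22.
quinoa + almonds with both targets exact would need a negative amount; discard.
quinoa + spinach with both tight: 0.3923 servings and 3.144 servings → $3.71.
almonds + spinach with both tight: 0.4796 servings and 3.027 servings → $3.46.
So the least-cost plan costs $2.60.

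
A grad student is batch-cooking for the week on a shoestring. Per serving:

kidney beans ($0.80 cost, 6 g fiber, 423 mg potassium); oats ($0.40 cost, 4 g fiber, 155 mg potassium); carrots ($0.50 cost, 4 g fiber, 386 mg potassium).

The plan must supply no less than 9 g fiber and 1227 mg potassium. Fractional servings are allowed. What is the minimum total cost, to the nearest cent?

$1.59

Minimising a linear cost over {fiber ≥ 9, potassium ≥ 1227, servings ≥ 0} — the optimum is at a vertex, using one or two foods.
kidney beans only: max(9/6, 1227/423) = 2.901 servings → $2.32.
oats only: max(9/4, 1227/155) = 7.916 servings → $3.17.
carrots only: max(9/4, 1227/386) = 3.179 servings → $1.59.
kidney beans + oats with both targets exact would need a negative amount; discard.
kidney beans + carrots: intersection lies outside the first quadrant.
oats + carrots: intersection lies outside the first quadrant.
So the least-cost plan costs $1.59.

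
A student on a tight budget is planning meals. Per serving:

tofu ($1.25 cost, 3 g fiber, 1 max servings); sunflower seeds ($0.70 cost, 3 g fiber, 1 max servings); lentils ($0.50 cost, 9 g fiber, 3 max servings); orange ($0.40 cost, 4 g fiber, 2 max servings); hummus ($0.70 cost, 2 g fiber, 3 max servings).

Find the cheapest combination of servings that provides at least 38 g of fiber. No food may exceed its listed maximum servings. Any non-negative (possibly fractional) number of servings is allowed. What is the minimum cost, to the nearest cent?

$3.00

Cost per g of fiber: lentils $0.0556, orange $0.1000, sunflower seeds $0.2333, hummus $0.3500, tofu $0.4167.
Take 3 servings of lentils: +27.0 g fiber for $1.50 (total $1.50, still need 11.0 g).
Take 2 servings of orange: +8.0 g fiber for $0.80 (total $2.30, still need 3.0 g).
Take 1 serving of sunflower seeds: +3.0 g fiber for $0.70 (total $3.00, still need 0.0 g).
Filling from the cheapest source first is optimal under one linear minimum: $3.00.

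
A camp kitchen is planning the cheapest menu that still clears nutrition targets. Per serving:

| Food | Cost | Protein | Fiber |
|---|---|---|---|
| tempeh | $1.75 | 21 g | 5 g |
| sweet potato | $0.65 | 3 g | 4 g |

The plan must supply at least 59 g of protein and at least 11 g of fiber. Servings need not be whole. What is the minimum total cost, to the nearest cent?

$4.92

For a min-cost LP with two ≥-constraints, a basic feasible solution has at most two positive variables.
tempeh only: max(59/21, 11/5) = 2.81 servings → $4.92.
sweet potato only: max(59/3, 11/4) = 19.67 servings → $12.78.
tempeh + sweet potato: the both-tight solution has a negative serving — not a feasible corner.
So the least-cost plan costs $4.92.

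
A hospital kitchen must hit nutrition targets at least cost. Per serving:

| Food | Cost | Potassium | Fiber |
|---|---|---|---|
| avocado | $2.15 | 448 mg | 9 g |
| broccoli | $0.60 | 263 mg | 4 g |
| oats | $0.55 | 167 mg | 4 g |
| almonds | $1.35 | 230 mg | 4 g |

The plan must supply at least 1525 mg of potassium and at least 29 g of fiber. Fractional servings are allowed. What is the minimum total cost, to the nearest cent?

At the optimum either one food covers both requirements or two foods hit both targets exactly; no other combination can be cheaper.
avocado only: max(1525/448, 29/9) = 3.404 servings → $7.32.
broccoli only: max(1525/263, 29/4) = 7.25 servings → $4.35.
oats only: max(1525/167, 29/4) = 9.132 servings → $5.02.
almonds only: max(1525/230, 29/4) = 7.25 servings → $9.79.
avocado + broccoli with both tight: 2.656 servings and 1.275 servings → $6.47.
avocado + oats: the both-tight solution has a negative serving — not a feasible corner.
avocado + almonds with both tight: 2.05 servings and 2.637 servings → $7.97.
broccoli + oats with both tight: 3.273 servings and 3.977 servings → $4.15.
broccoli + almonds with both targets exact would need a negative amount; discard.
oats + almonds with both tight: 2.262 servings and 4.988 servings → $7.98.
Cheapest feasible corner: $4.15.

$4.15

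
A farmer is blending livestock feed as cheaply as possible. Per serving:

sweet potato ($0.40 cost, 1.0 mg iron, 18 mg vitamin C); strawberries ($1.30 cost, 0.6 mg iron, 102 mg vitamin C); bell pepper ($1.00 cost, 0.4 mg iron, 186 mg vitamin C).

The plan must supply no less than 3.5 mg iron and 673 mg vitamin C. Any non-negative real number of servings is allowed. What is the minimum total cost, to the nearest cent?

$4.27

A basic optimal solution has at most two foods positive. Try each food alone and each pair with both targets met exactly.
sweet potato only: max(3.5/1.0, 673/18) = 37.39 servings → $14.96.
strawberries only: max(3.5/0.6, 673/102) = 6.598 servings → $8.58.
bell pepper only: max(3.5/0.4, 673/186) = 8.75 servings → $8.75.
sweet potato + strawberries with both targets exact would need a negative amount; discard.
sweet potato + bell pepper with both tight: 2.135 servings and 3.412 servings → $4.27.
strawberries + bell pepper with both tight: 5.393 servings and 0.661 servings → $7.67.
The minimum over all feasible corners is $4.27.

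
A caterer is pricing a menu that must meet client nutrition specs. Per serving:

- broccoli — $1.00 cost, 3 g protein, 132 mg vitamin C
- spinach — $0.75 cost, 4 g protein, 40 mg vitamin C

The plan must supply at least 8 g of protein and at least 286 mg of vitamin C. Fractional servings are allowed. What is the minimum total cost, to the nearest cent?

$2.38

broccoli only: max(8/3, 286/132) = 2.667 servings → $2.67.
spinach only: max(8/4, 286/40) = 7.15 servings → $5.36.
broccoli + spinach with both tight: 2.02 servings and 0.4853 servings → $2.38.
Cheapest feasible corner: $2.38.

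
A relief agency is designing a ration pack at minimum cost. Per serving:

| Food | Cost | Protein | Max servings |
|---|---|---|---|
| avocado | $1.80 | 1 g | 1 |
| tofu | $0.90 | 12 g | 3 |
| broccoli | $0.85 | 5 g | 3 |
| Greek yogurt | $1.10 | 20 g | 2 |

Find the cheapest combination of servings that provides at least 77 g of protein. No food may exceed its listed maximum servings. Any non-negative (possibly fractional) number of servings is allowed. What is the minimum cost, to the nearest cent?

$5.07

Cost per g of protein: Greek yogurt $0.0550, tofu $0.0750, broccoli $0.1700, avocado $1.8000.
Take 2 servings of Greek yogurt: +40.0 g protein for $2.20 (total $2.20, still need 37.0 g).
Take 3 servings of tofu: +36.0 g protein for $2.70 (total $4.90, still need 1.0 g).
Take 0.2 servings of broccoli: +1.0 g protein for $0.17 (total $5.07, still need 0.0 g).
Filling from the cheapest source first is optimal under one linear minimum: $5.07.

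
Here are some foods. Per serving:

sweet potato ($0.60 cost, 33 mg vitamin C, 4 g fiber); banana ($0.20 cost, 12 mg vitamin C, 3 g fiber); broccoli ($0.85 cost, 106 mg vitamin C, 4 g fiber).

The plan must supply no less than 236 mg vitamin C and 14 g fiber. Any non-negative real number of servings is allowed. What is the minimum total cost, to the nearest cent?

$2.10

sweet potato only: max(236/33, 14/4) = 7.152 servings → $4.29.
banana only: max(236/12, 14/3) = 19.67 servings → $3.93.
broccoli only: max(236/106, 14/4) = 3.5 servings → $2.98.
sweet potato + banana: the both-tight solution has a negative serving — not a feasible corner.
sweet potato + broccoli with both tight: 1.849 servings and 1.651 servings → $2.51.
banana + broccoli with both tight: 2 servings and 2 servings → $2.10.
So the least-cost plan costs $2.10.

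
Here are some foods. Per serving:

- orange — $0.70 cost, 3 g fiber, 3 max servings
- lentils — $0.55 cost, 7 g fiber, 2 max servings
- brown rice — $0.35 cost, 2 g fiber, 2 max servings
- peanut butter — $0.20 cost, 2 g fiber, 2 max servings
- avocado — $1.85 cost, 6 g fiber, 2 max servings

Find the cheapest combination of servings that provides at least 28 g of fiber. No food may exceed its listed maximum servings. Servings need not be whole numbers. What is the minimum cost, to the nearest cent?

$3.60

Cost per g of fiber: lentils $0.0786, peanut butter $0.1000, brown rice $0.1750, orange $0.2333, avocado $0.3083.
Take 2 servings of lentils: +14.0 g fiber for $1.10 (total $1.10, still need 14.0 g).
Take 2 servings of peanut butter: +4.0 g fiber for $0.40 (total $1.50, still need 10.0 g).
Take 2 servings of brown rice: +4.0 g fiber for $0.70 (total $2.20, still need 6.0 g).
Take 2 servings of orange: +6.0 g fiber for $1.40 (total $3.60, still need 0.0 g).
Greedy by cheapest-per-g is optimal for a single linear constraint, so the minimum cost is $3.60.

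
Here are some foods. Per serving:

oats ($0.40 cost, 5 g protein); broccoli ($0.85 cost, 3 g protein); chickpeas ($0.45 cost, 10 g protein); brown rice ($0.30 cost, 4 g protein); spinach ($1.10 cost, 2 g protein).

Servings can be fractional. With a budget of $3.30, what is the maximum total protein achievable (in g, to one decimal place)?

73.3 g

Protein per dollar: chickpeas 22.22, brown rice 13.33, oats 12.5, broccoli 3.529, spinach 1.818.
With no serving limits, spend the whole cost allowance on chickpeas: $3.30 / $0.45 × 10 g = 73.3 g.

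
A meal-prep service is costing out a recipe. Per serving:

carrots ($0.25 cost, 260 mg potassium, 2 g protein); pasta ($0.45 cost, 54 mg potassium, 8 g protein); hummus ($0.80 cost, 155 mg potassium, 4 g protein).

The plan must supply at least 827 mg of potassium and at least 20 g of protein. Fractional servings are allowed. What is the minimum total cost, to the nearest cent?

$1.51

Check every corner: each single food scaled to meet both minima, and each pair solved so both constraints bind.
carrots only: max(827/260, 20/2) = 10 servings → $2.50.
pasta only: max(827/54, 20/8) = 15.31 servings → $6.89.
hummus only: max(827/155, 20/4) = 5.335 servings → $4.27.
carrots + pasta with both tight: 2.807 servings and 1.798 servings → $1.51.
carrots + hummus with both tight: 0.2849 servings and 4.858 servings → $3.96.
pasta + hummus with both targets exact would need a negative amount; discard.
So the least-cost plan costs $1.51.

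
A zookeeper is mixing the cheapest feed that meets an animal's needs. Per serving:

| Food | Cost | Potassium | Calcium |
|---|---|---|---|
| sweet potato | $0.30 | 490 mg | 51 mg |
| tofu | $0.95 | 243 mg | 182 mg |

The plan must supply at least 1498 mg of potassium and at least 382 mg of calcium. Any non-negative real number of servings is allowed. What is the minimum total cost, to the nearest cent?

$2.07

With two linear requirements the optimum uses one or two foods; enumerate the corners.
sweet potato only: max(1498/490, 382/51) = 7.49 servings → $2.25.
tofu only: max(1498/243, 382/182) = 6.165 servings → $5.86.
sweet potato + tofu with both tight: 2.342 servings and 1.443 servings → $2.07.
The minimum over all feasible corners is $2.07.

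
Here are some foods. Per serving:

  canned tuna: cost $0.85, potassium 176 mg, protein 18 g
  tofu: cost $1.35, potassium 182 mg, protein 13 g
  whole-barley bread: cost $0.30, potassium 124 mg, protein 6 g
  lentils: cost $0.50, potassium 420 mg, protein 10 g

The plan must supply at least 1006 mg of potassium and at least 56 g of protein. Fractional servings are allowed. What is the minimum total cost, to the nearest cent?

The cheapest plan sits at a corner of the feasible region — with two constraints it uses at most two foods.
canned tuna only: max(1006/176, 56/18) = 5.716 servings → $4.86.
tofu only: max(1006/182, 56/13) = 5.527 servings → $7.46.
whole-barley bread only: max(1006/124, 56/6) = 9.333 servings → $2.80.
lentils only: max(1006/420, 56/10) = 5.6 servings → $2.80.
canned tuna + tofu with both targets exact would need a negative amount; discard.
canned tuna + whole-barley bread with both tight: 0.7721 servings and 7.017 servings → $2.76.
canned tuna + lentils with both tight: 2.321 servings and 1.423 servings → $2.68.
tofu + whole-barley bread with both tight: 1.746 servings and 5.55 servings → $4.02.
tofu + lentils with both tight: 3.698 servings and 0.7929 servings → $5.39.
whole-barley bread + lentils with both targets exact would need a negative amount; discard.
So the least-cost plan costs $2.68.

$2.68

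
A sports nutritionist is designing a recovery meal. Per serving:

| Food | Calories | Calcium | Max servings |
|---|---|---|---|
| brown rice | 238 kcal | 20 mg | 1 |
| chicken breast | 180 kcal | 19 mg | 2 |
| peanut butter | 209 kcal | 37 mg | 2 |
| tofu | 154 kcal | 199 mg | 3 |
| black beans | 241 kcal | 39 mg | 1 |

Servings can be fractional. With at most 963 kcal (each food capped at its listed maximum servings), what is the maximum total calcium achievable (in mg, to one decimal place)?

Calcium per kcal: tofu 1.292, peanut butter 0.177, black beans 0.1618, chicken breast 0.1056, brown rice 0.08403.
Take 3 servings of tofu: uses 462 kcal, +597.0 mg calcium (running total 597.0 mg).
Take 2 servings of peanut butter: uses 418 kcal, +74.0 mg calcium (running total 671.0 mg).
Take 0.3444 servings of black beans: uses 83 kcal, +13.4 mg calcium (running total 684.4 mg).
Filling greedily by calcium-per-kcal is optimal for one linear limit, giving 684.4 mg.

684.4 mg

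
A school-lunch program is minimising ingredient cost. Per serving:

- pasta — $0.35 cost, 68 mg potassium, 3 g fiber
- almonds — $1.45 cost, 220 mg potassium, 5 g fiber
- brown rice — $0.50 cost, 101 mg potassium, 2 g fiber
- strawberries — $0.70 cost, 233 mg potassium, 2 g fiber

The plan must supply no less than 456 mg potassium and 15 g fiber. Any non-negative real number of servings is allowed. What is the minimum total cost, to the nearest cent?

$2.04

Two binding constraints pin down two serving amounts, so the optimal mix uses at most two foods. The candidates are each food alone (scaled to the tighter of potassium/fiber) and each pair with both constraints tight.
pasta only: max(456/68, 15/3) = 6.706 servings → $2.35.
almonds only: max(456/220, 15/5) = 3 servings → $4.35.
brown rice only: max(456/101, 15/2) = 7.5 servings → $3.75.
strawberries only: max(456/233, 15/2) = 7.5 servings → $5.25.
pasta + almonds with both tight: 3.188 servings and 1.087 servings → $2.69.
pasta + brown rice with both tight: 3.611 servings and 2.084 servings → $2.31.
pasta + strawberries with both tight: 4.588 servings and 0.6181 servings → $2.04.
almonds + brown rice with both targets exact would need a negative amount; discard.
almonds + strawberries: intersection lies outside the first quadrant.
brown rice + strawberries: the both-tight solution has a negative serving — not a feasible corner.
Cheapest feasible corner: $2.04.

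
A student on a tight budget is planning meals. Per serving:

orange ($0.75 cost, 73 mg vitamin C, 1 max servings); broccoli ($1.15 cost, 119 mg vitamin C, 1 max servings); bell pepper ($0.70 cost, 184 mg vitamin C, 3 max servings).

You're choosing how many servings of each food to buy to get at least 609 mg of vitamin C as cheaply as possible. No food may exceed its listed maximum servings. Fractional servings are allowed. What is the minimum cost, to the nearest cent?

$2.65

Cost per mg of vitamin C: bell pepper $0.0038, broccoli $0.0097, orange $0.0103.
Take 3 servings of bell pepper: +552.0 mg vitamin C for $2.10 (total $2.10, still need 57.0 mg).
Take 0.479 servings of broccoli: +57.0 mg vitamin C for $0.55 (total $2.65, still need 0.0 mg).
Greedy by cheapest-per-mg is optimal for a single linear constraint, so the minimum cost is $2.65.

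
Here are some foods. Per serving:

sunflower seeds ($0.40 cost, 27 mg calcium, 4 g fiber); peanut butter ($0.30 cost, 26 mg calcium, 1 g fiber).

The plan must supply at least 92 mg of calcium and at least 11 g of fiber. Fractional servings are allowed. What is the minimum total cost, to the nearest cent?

The cheapest plan sits at a corner of the feasible region — with two constraints it uses at most two foods.
sunflower seeds only: max(92/27, 11/4) = 3.407 servings → $1.36.
peanut butter only: max(92/26, 11/1) = 11 servings → $3.30.
sunflower seeds + peanut butter with both tight: 2.519 servings and 0.9221 servings → $1.28.
The minimum over all feasible corners is $1.28.

$1.28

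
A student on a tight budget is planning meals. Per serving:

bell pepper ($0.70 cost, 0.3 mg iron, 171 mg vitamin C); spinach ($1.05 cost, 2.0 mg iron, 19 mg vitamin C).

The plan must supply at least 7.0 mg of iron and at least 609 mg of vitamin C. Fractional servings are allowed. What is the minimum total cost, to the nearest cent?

At the optimum either one food covers both requirements or two foods hit both targets exactly; no other combination can be cheaper.
bell pepper only: max(7.0/0.3, 609/171) = 23.33 servings → $16.33.
spinach only: max(7.0/2.0, 609/19) = 32.05 servings → $33.66.
bell pepper + spinach with both tight: 3.226 servings and 3.016 servings → $5.43.
So the least-cost plan costs $5.43.

$5.43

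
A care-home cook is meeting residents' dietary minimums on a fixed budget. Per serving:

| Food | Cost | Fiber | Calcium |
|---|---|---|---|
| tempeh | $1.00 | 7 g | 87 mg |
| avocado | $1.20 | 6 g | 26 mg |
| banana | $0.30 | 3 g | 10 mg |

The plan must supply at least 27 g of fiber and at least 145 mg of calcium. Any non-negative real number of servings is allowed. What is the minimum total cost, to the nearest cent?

$2.96

This is a tiny linear program; its minimum lies at a vertex of the feasible set. List the vertices and price them.
tempeh only: max(27/7, 145/87) = 3.857 servings → $3.86.
avocado only: max(27/6, 145/26) = 5.577 servings → $6.69.
banana only: max(27/3, 145/10) = 14.5 servings → $4.35.
tempeh + avocado with both tight: 0.4941 servings and 3.924 servings → $5.20.
tempeh + banana with both tight: 0.8639 servings and 6.984 servings → $2.96.
avocado + banana: intersection lies outside the first quadrant.
Cheapest feasible corner: $2.96.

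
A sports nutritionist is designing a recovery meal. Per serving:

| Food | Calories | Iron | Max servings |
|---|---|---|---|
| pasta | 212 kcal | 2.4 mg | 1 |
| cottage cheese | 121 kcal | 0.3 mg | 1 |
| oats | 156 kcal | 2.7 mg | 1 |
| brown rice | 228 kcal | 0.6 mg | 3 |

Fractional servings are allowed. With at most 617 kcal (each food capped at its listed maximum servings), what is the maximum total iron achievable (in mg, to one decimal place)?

5.8 mg

Iron per kcal: oats 0.01731, pasta 0.01132, brown rice 0.002632, cottage cheese 0.002479.
Take 1 serving of oats: uses 156 kcal, +2.7 mg iron (running total 2.7 mg).
Take 1 serving of pasta: uses 212 kcal, +2.4 mg iron (running total 5.1 mg).
Take 1.092 servings of brown rice: uses 249 kcal, +0.7 mg iron (running total 5.8 mg).
Filling greedily by iron-per-kcal is optimal for one linear limit, giving 5.8 mg.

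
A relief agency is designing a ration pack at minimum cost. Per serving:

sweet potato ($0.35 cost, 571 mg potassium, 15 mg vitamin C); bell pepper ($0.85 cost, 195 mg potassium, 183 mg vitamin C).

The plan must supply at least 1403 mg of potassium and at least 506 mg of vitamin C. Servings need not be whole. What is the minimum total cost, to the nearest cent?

$2.79

For a min-cost LP with two ≥-constraints, a basic feasible solution has at most two positive variables.
sweet potato only: max(1403/571, 506/15) = 33.73 servings → $11.81.
bell pepper only: max(1403/195, 506/183) = 7.195 servings → $6.12.
sweet potato + bell pepper with both tight: 1.556 servings and 2.637 servings → $2.79.
Cheapest feasible corner: $2.79.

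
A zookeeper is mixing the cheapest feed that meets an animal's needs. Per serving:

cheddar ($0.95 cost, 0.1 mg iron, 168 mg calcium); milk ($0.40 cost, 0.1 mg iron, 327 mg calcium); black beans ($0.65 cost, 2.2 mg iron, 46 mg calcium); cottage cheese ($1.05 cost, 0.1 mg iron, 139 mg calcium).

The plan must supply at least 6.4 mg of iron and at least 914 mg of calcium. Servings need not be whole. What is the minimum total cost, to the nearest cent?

Compare the cost at each extreme point of the feasible region.
cheddar only: max(6.4/0.1, 914/168) = 64 servings → $60.80.
milk only: max(6.4/0.1, 914/327) = 64 servings → $25.60.
black beans only: max(6.4/2.2, 914/46) = 19.87 servings → $12.92.
cottage cheese only: max(6.4/0.1, 914/139) = 64 servings → $67.20.
cheddar + milk: intersection lies outside the first quadrant.
cheddar + black beans with both tight: 4.702 servings and 2.695 servings → $6.22.
cheddar + cottage cheese: the both-tight solution has a negative serving — not a feasible corner.
milk + black beans with both tight: 2.401 servings and 2.8 servings → $2.78.
milk + cottage cheese: intersection lies outside the first quadrant.
black beans + cottage cheese with both tight: 2.65 servings and 5.699 servings → $7.71.
Cheapest feasible corner: $2.78.

$2.78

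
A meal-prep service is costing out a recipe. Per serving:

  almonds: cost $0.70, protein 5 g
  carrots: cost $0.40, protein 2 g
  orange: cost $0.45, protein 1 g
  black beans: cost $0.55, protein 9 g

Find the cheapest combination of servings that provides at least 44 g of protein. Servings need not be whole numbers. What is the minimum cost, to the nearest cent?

$2.69

Cost per g of protein: black beans $0.0611, almonds $0.1400, carrots $0.2000, orange $0.4500.
With no serving limits, use only black beans: 44 g / 9 g = 4.889 servings × $0.55 = $2.69.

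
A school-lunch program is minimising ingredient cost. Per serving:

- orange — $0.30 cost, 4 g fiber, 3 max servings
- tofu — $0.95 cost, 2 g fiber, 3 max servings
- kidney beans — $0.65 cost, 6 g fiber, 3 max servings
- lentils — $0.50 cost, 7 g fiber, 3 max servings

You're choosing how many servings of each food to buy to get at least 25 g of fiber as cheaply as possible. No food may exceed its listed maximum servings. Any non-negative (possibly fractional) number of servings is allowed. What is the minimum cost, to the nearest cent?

$1.80

Cost per g of fiber: lentils $0.0714, orange $0.0750, kidney beans $0.1083, tofu $0.4750.
Take 3 servings of lentils: +21.0 g fiber for $1.50 (total $1.50, still need 4.0 g).
Take 1 serving of orange: +4.0 g fiber for $0.30 (total $1.80, still need 0.0 g).
Greedy by cheapest-per-g is optimal for a single linear constraint, so the minimum cost is $1.80.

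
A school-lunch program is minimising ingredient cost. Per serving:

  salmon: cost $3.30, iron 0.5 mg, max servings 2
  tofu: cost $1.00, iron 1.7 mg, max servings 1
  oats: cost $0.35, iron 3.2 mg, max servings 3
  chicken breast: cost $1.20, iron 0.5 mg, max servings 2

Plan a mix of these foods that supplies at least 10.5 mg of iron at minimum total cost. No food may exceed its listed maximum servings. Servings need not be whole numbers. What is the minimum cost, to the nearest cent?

$1.58

Cost per mg of iron: oats $0.1094, tofu $0.5882, chicken breast $2.4000, salmon $6.6000.
Take 3 servings of oats: +9.6 mg iron for $1.05 (total $1.05, still need 0.9 mg).
Take 0.5294 servings of tofu: +0.9 mg iron for $0.53 (total $1.58, still need 0.0 mg).
Greedy by cheapest-per-mg is optimal for a single linear constraint, so the minimum cost is $1.58.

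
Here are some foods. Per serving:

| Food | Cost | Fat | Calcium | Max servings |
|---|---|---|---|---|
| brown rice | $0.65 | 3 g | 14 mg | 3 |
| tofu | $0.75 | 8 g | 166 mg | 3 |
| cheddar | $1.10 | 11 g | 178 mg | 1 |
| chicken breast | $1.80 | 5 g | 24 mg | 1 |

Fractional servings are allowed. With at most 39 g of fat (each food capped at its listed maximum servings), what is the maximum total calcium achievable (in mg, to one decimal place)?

Calcium per g fat: tofu 20.75, cheddar 16.18, chicken breast 4.8, brown rice 4.667.
Take 3 servings of tofu: uses 24 g fat, +498.0 mg calcium (running total 498.0 mg).
Take 1 serving of cheddar: uses 11 g fat, +178.0 mg calcium (running total 676.0 mg).
Take 0.8 servings of chicken breast: uses 4 g fat, +19.2 mg calcium (running total 695.2 mg).
Filling greedily by calcium-per-g fat is optimal for one linear limit, giving 695.2 mg.

695.2 mg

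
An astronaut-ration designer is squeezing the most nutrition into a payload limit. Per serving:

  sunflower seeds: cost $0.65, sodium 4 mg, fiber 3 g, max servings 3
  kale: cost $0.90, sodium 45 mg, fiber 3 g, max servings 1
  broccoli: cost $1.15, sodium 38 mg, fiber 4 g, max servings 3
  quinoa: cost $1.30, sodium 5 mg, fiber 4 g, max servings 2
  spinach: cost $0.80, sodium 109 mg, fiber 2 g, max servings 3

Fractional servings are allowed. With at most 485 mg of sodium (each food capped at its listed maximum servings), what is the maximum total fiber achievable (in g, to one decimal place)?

Fiber per mg sodium: quinoa 0.8, sunflower seeds 0.75, broccoli 0.1053, kale 0.06667, spinach 0.01835.
Take 2 servings of quinoa: uses 10 mg sodium, +8.0 g fiber (running total 8.0 g).
Take 3 servings of sunflower seeds: uses 12 mg sodium, +9.0 g fiber (running total 17.0 g).
Take 3 servings of broccoli: uses 114 mg sodium, +12.0 g fiber (running total 29.0 g).
Take 1 serving of kale: uses 45 mg sodium, +3.0 g fiber (running total 32.0 g).
Take 2.789 servings of spinach: uses 304 mg sodium, +5.6 g fiber (running total 37.6 g).
Greedy by best ratio exhausts the sodium allowance optimally: 37.6 g.

37.6 g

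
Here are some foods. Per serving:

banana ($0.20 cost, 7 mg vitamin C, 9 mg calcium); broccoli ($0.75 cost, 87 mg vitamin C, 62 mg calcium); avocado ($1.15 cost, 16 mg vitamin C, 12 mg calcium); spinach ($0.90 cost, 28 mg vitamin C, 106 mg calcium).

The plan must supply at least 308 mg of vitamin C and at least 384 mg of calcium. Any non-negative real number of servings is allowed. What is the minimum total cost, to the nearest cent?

The cheapest plan sits at a corner of the feasible region — with two constraints it uses at most two foods.
banana only: max(308/7, 384/9) = 44 servings → $8.80.
broccoli only: max(308/87, 384/62) = 6.194 servings → $4.65.
avocado only: max(308/16, 384/12) = 32 servings → $36.80.
spinach only: max(308/28, 384/106) = 11 servings → $9.90.
banana + broccoli with both tight: 41.01 servings and 0.2407 servings → $8.38.
banana + avocado with both tight: 40.8 servings and 1.4 servings → $9.77.
banana + spinach with both targets exact would need a negative amount; discard.
broccoli + avocado with both targets exact would need a negative amount; discard.
broccoli + spinach with both tight: 2.925 servings and 1.912 servings → $3.91.
avocado + spinach with both tight: 16.1 servings and 1.8 servings → $20.14.
The minimum over all feasible corners is $3.91.

$3.91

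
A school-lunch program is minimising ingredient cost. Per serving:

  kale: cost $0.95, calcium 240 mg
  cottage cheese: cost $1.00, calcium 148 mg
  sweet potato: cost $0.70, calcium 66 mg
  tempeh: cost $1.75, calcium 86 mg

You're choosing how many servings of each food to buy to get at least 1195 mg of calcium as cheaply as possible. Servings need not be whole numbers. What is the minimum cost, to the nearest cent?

Cost per mg of calcium: kale $0.0040, cottage cheese $0.0068, sweet potato $0.0106, tempeh $0.0203.
With no serving limits, use only kale: 1195 mg / 240 mg = 4.979 servings × $0.95 = $4.73.

$4.73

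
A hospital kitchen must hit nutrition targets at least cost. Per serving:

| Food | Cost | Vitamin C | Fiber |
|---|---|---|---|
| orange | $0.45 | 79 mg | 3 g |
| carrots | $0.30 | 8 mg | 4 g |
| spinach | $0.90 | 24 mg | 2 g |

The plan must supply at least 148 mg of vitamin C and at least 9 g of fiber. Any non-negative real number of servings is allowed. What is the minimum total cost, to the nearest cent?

$1.08

Compare the cost at each extreme point of the feasible region.
orange only: max(148/79, 9/3) = 3 servings → $1.35.
carrots only: max(148/8, 9/4) = 18.5 servings → $5.55.
spinach only: max(148/24, 9/2) = 6.167 servings → $5.55.
orange + carrots with both tight: 1.781 servings and 0.9144 servings → $1.08.
orange + spinach with both tight: 0.9302 servings and 3.105 servings → $3.21.
carrots + spinach: intersection lies outside the first quadrant.
So the least-cost plan costs $1.08.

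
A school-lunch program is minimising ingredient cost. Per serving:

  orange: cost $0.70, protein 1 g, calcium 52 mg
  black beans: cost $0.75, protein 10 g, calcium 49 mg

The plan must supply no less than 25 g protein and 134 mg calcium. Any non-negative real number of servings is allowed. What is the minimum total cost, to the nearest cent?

$2.03

orange only: max(25/1, 134/52) = 25 servings → $17.50.
black beans only: max(25/10, 134/49) = 2.735 servings → $2.05.
orange + black beans with both tight: 0.2442 servings and 2.476 servings → $2.03.
The minimum over all feasible corners is $2.03.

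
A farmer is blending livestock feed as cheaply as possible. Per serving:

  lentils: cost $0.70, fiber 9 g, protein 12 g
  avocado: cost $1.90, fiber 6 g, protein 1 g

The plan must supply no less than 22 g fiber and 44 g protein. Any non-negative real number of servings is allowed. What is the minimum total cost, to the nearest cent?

$2.57

Minimising a linear cost over {fiber ≥ 22, protein ≥ 44, servings ≥ 0} — the optimum is at a vertex, using one or two foods.
lentils only: max(22/9, 44/12) = 3.667 servings → $2.57.
avocado only: max(22/6, 44/1) = 44 servings → $83.60.
lentils + avocado with both targets exact would need a negative amount; discard.
Cheapest feasible corner: $2.57.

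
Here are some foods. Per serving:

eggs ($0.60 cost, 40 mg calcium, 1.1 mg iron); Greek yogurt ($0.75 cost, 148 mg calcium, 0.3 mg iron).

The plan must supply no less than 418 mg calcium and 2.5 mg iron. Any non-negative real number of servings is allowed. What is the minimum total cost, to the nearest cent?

$2.76

With two linear requirements the optimum uses one or two foods; enumerate the corners.
eggs only: max(418/40, 2.5/1.1) = 10.45 servings → $6.27.
Greek yogurt only: max(418/148, 2.5/0.3) = 8.333 servings → $6.25.
eggs + Greek yogurt with both tight: 1.622 servings and 2.386 servings → $2.76.
Cheapest feasible corner: $2.76.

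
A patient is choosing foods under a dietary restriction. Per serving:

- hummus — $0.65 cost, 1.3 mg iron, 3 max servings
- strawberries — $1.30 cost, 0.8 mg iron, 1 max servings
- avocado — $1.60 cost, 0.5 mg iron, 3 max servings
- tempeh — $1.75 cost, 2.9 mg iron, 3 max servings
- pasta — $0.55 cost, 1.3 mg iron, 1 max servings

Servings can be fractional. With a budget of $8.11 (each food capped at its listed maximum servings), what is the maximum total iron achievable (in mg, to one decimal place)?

14.1 mg

Iron per dollar: pasta 2.364, hummus 2, tempeh 1.657, strawberries 0.6154, avocado 0.3125.
Take 1 serving of pasta: spends $0.55, +1.3 mg iron (running total 1.3 mg).
Take 3 servings of hummus: spends $1.95, +3.9 mg iron (running total 5.2 mg).
Take 3 servings of tempeh: spends $5.25, +8.7 mg iron (running total 13.9 mg).
Take 0.2769 servings of strawberries: spends $0.36, +0.2 mg iron (running total 14.1 mg).
Filling greedily by iron-per-dollar is optimal for one linear limit, giving 14.1 mg.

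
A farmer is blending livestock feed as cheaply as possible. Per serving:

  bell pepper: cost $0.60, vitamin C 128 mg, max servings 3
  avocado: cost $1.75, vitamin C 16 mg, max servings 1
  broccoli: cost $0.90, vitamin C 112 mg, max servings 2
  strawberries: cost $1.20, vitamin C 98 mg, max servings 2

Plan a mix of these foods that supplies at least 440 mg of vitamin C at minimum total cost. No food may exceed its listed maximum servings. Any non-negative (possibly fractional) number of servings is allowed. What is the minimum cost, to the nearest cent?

Cost per mg of vitamin C: bell pepper $0.0047, broccoli $0.0080, strawberries $0.0122, avocado $0.1094.
Take 3 servings of bell pepper: +384.0 mg vitamin C for $1.80 (total $1.80, still need 56.0 mg).
Take 0.5 servings of broccoli: +56.0 mg vitamin C for $0.45 (total $2.25, still need 0.0 mg).
Greedy by cheapest-per-mg is optimal for a single linear constraint, so the minimum cost is $2.25.

$2.25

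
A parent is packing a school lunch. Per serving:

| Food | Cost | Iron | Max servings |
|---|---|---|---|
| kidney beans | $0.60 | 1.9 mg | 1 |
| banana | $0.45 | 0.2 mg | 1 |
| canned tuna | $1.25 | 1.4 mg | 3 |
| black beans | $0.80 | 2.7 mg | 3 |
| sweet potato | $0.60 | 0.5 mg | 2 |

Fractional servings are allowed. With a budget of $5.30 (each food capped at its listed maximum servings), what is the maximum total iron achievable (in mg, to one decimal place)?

Iron per dollar: black beans 3.375, kidney beans 3.167, canned tuna 1.12, sweet potato 0.8333, banana 0.4444.
Take 3 servings of black beans: spends $2.40, +8.1 mg iron (running total 8.1 mg).
Take 1 serving of kidney beans: spends $0.60, +1.9 mg iron (running total 10.0 mg).
Take 1.84 servings of canned tuna: spends $2.30, +2.6 mg iron (running total 12.6 mg).
Greedy by best ratio exhausts the cost allowance optimally: 12.6 mg.

12.6 mg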